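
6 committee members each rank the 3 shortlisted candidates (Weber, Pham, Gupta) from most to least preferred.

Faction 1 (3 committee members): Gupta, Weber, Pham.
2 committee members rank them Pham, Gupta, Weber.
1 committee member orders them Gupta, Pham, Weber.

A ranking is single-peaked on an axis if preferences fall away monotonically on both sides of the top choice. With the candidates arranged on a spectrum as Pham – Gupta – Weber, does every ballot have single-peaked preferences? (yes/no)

Axis positions: Pham=1, Gupta=2, Weber=3.
Faction 1 (peak Gupta at position 2): ranking walks positions 2-3-1, expanding outward from the peak — single-peaked.
Faction 2 (peak Pham at position 1): ranking walks positions 1-2-3, expanding outward from the peak — single-peaked.
Faction 3 (peak Gupta at position 2): ranking walks positions 2-1-3, expanding outward from the peak — single-peaked.
Every ranking is single-peaked on this axis.

yes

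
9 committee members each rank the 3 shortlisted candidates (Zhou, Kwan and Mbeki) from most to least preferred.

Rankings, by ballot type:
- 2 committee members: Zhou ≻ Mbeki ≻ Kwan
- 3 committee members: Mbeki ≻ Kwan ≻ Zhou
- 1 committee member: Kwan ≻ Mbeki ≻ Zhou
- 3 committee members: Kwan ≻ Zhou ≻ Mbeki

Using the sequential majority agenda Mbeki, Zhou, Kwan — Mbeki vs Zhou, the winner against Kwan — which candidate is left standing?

Round 1: Mbeki vs Zhou — 4–5, Zhou advances.
Round 2: Zhou vs Kwan — 2–7, Kwan advances.
The agenda winner is Kwan.

Kwan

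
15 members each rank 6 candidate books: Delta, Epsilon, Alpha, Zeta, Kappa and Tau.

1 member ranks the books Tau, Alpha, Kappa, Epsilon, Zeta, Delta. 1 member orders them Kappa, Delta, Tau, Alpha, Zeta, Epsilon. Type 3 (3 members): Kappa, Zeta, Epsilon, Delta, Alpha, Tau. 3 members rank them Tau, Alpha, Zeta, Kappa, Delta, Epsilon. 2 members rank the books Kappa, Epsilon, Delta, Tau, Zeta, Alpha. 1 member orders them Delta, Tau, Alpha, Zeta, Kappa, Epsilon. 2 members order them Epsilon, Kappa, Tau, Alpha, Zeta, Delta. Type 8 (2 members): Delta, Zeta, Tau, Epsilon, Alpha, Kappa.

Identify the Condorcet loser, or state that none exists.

none

Head-to-head results (15 members):
Delta vs Epsilon: Delta preferred on 1+3+1+2 = 7 ballots; Epsilon wins 8–7.
Delta vs Alpha: Delta is ranked higher on 1+3+2+1+2 = 9 ballots, Alpha on 6. Delta wins 9–6.
Delta vs Zeta: Zeta wins 9–6.
Delta–Kappa: Kappa 12–3.
Delta vs Tau: 9 to 6, Delta.
Epsilon vs Alpha: Epsilon wins 9–6.
Epsilon–Zeta: Zeta 10–5.
Epsilon vs Kappa: Kappa wins 11–4.
Epsilon vs Tau: Tau wins 8–7.
Alpha vs Zeta: 1+1+3+1+2 = 8 for Alpha, 7 for Zeta — Alpha by 8–7.
Alpha vs Kappa: 7 to 8, Kappa.
Alpha vs Tau: Tau wins 12–3.
Zeta vs Kappa: Zeta preferred on 3+1+2 = 6 ballots; Kappa wins 9–6.
Zeta–Tau: Tau 10–5.
Kappa vs Tau: Kappa wins 8–7.
Every book wins at least one matchup (Delta beats Alpha; Epsilon beats Delta; Alpha beats Zeta; Zeta beats Delta; Kappa beats Delta; Tau beats Epsilon), so there is no Condorcet loser.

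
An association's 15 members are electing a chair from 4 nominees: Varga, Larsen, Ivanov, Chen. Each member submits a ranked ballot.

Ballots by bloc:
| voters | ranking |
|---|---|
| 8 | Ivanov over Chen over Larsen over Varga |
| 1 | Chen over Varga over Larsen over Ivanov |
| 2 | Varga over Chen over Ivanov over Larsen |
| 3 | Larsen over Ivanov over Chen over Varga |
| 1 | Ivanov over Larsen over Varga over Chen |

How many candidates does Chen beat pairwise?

Chen against each rival (15 voters):
Chen vs Varga: 12 to 3, Chen.
Chen vs Larsen: Chen preferred on 8+1+2 = 11 ballots; Chen wins 11–4.
Chen vs Ivanov: Ivanov, 12–3.
Chen beats Varga, Larsen; loses to Ivanov — 2 pairwise wins.

2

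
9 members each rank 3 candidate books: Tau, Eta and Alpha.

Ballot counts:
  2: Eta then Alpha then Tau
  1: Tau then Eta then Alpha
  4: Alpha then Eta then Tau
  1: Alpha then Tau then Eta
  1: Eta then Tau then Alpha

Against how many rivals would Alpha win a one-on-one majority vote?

2

Alpha against each rival (9 members):
Alpha–Tau: Alpha 7–2.
Alpha vs Eta: Alpha is ranked higher on 4+1 = 5 ballots, Eta on 4. Alpha wins 5–4.
Alpha beats Tau, Eta — 2 pairwise wins.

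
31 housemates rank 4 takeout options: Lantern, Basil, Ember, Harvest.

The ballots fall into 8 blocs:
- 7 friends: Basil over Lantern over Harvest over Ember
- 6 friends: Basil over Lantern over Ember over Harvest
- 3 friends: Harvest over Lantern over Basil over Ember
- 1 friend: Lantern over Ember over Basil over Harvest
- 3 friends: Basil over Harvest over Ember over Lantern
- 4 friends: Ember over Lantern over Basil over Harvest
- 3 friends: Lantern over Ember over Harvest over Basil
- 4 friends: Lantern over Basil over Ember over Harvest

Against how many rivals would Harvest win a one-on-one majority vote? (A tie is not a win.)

0

Harvest against each rival (31 friends):
Harvest–Lantern: Lantern 25–6.
Harvest vs Basil: Harvest preferred on 3+3 = 6 ballots; Basil wins 25–6.
Harvest vs Ember: Ember, 18–13.
Harvest beats no one; loses to Lantern, Basil, Ember — 0 pairwise wins.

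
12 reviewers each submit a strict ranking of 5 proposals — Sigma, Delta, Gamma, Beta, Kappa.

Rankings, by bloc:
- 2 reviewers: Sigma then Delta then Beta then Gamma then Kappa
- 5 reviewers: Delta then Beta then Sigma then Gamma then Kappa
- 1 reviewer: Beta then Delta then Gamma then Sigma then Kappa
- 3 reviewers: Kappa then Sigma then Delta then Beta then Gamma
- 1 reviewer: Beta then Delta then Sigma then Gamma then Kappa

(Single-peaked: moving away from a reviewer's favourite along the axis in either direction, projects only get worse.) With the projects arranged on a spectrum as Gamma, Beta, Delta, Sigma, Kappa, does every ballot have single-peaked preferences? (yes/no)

Axis positions: Gamma=1, Beta=2, Delta=3, Sigma=4, Kappa=5.
Bloc 1 (peak Sigma at position 4): ranking walks positions 4-3-2-1-5, expanding outward from the peak — single-peaked.
Bloc 2 (peak Delta at position 3): ranking walks positions 3-2-4-1-5, expanding outward from the peak — single-peaked.
Bloc 3 (peak Beta at position 2): ranking walks positions 2-3-1-4-5, expanding outward from the peak — single-peaked.
Bloc 4 (peak Kappa at position 5): ranking walks positions 5-4-3-2-1, expanding outward from the peak — single-peaked.
Bloc 5 (peak Beta at position 2): ranking walks positions 2-3-4-1-5, expanding outward from the peak — single-peaked.
Every ranking is single-peaked on this axis.

yes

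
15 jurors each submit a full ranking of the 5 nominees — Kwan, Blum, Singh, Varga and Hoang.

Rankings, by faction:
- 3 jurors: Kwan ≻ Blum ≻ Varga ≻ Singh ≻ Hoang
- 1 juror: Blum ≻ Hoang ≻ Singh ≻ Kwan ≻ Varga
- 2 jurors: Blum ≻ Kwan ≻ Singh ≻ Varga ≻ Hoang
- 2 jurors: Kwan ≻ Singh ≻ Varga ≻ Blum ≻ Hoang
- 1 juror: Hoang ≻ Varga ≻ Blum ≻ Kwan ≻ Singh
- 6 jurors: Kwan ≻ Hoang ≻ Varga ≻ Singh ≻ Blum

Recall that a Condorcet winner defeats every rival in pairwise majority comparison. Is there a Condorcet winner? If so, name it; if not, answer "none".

Check each pair by majority over 15 ballots:
Kwan–Blum: Kwan 11–4.
Kwan vs Singh: Kwan wins 14–1.
Kwan–Varga: Kwan 14–1.
Kwan vs Hoang: Kwan, 13–2.
Blum vs Singh: Blum preferred on 3+1+2+1 = 7 ballots; Singh wins 8–7.
Blum vs Varga: Varga, 9–6.
Blum vs Hoang: Blum wins 8–7.
Singh vs Varga: Varga, 10–5.
Singh–Hoang: Hoang 8–7.
Varga vs Hoang: Hoang, 8–7.
Only Kwan has no losses; Kwan is the Condorcet winner.

Kwan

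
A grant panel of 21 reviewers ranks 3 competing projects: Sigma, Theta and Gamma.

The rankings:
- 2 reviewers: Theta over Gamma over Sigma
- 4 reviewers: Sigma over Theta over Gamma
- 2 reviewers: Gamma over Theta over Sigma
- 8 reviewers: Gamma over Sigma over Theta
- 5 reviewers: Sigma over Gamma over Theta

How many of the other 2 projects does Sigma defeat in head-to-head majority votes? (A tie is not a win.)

1

Sigma against each rival (21 reviewers):
Sigma vs Theta: 4+8+5 = 17 for Sigma, 4 for Theta — Sigma by 17–4.
Sigma vs Gamma: Gamma, 12–9.
Sigma beats Theta; loses to Gamma — 1 pairwise win.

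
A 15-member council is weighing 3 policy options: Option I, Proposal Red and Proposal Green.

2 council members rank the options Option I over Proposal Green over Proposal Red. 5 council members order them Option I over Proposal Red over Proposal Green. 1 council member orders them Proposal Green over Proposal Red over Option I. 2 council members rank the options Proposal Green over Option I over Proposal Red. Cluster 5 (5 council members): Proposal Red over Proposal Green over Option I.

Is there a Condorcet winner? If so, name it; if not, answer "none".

Head-to-head results (15 council members):
Option I vs Proposal Red: Option I, 9–6.
Option I–Proposal Green: Proposal Green 8–7.
Proposal Red–Proposal Green: Proposal Red 10–5.
Each option drops at least one matchup (Option I loses to Proposal Green; Proposal Red loses to Option I; Proposal Green loses to Proposal Red); the cycle Option I → Proposal Red → Proposal Green → Option I rules out a Condorcet winner.

none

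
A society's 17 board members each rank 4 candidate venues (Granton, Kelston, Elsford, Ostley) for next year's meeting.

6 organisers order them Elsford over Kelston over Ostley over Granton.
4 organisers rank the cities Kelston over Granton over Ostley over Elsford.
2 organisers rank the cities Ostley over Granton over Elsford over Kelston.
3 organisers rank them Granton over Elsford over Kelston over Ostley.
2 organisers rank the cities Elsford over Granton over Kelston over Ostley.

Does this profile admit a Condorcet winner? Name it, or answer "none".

none

Pairwise majorities:
Granton vs Kelston: 2+3+2 = 7 for Granton, 10 for Kelston — Kelston by 10–7.
Granton vs Elsford: 4+2+3 = 9 for Granton, 8 for Elsford — Granton by 9–8.
Granton vs Ostley: 4+3+2 = 9 for Granton, 8 for Ostley — Granton by 9–8.
Kelston vs Elsford: Kelston is ranked higher on 4 ballots, Elsford on 13. Elsford wins 13–4.
Kelston vs Ostley: Kelston preferred on 6+4+3+2 = 15 ballots; Kelston wins 15–2.
Elsford vs Ostley: Elsford is ranked higher on 6+3+2 = 11 ballots, Ostley on 6. Elsford wins 11–6.
Each city drops at least one matchup (Granton loses to Kelston; Kelston loses to Elsford; Elsford loses to Granton; Ostley loses to Granton); the cycle Granton > Elsford > Kelston > Granton rules out a Condorcet winner.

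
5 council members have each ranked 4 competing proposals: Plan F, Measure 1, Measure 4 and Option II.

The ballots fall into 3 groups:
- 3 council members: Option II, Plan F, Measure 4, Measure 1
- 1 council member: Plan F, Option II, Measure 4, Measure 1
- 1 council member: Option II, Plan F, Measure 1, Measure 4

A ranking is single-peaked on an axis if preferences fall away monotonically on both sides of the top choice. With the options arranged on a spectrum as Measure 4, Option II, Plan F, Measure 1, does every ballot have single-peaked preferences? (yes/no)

Axis positions: Measure 4=1, Option II=2, Plan F=3, Measure 1=4.
Group 1 (peak Option II at position 2): ranking walks positions 2-3-1-4, expanding outward from the peak — single-peaked.
Group 2 (peak Plan F at position 3): ranking walks positions 3-2-1-4, expanding outward from the peak — single-peaked.
Group 3 (peak Option II at position 2): ranking walks positions 2-3-4-1, expanding outward from the peak — single-peaked.
Every ranking is single-peaked on this axis.

yes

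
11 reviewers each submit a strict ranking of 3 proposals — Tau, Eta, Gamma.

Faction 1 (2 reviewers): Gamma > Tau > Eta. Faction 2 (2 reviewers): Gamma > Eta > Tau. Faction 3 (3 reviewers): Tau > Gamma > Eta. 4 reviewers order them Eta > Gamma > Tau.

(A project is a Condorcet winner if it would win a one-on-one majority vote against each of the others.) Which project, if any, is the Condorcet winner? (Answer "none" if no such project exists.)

Check each pair by majority over 11 ballots:
Tau vs Eta: Eta, 6–5.
Tau vs Gamma: Gamma wins 8–3.
Eta vs Gamma: Gamma, 7–4.
Gamma wins every pairwise contest, so Gamma is the Condorcet winner.

Gamma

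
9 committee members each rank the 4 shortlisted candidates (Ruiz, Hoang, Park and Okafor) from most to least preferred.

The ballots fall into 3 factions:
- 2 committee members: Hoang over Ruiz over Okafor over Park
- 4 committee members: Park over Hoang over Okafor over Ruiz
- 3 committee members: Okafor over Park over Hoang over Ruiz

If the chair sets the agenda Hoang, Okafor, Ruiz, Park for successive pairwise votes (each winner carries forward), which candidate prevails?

Park

Round 1: Hoang vs Okafor — 6–3, Hoang advances.
Round 2: Hoang vs Ruiz — 9–0, Hoang advances.
Round 3: Hoang vs Park — 2–7, Park advances.
Park survives the agenda.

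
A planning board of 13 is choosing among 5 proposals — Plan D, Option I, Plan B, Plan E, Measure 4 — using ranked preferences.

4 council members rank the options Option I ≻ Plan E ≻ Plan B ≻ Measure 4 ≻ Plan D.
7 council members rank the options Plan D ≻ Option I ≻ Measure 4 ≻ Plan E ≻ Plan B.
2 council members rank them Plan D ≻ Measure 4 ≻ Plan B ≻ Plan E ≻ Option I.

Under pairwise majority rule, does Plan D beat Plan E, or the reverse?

Plan D

Ballots ranking Plan D above Plan E: 7 + 2 = 9.
Ballots ranking Plan E above Plan D: 13 − 9 = 4.
Plan D wins the head-to-head 9–4.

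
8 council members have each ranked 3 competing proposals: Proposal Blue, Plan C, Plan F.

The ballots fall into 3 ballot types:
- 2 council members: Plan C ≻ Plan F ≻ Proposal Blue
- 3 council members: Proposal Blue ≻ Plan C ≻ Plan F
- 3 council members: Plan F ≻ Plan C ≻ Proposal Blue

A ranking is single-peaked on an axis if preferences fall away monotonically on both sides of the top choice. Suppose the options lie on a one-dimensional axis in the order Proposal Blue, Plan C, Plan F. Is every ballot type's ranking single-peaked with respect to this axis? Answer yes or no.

Axis positions: Proposal Blue=1, Plan C=2, Plan F=3.
Ballot type 1 (peak Plan C at position 2): ranking walks positions 2-3-1, expanding outward from the peak — single-peaked.
Ballot type 2 (peak Proposal Blue at position 1): ranking walks positions 1-2-3, expanding outward from the peak — single-peaked.
Ballot type 3 (peak Plan F at position 3): ranking walks positions 3-2-1, expanding outward from the peak — single-peaked.
Every ranking is single-peaked on this axis.

yes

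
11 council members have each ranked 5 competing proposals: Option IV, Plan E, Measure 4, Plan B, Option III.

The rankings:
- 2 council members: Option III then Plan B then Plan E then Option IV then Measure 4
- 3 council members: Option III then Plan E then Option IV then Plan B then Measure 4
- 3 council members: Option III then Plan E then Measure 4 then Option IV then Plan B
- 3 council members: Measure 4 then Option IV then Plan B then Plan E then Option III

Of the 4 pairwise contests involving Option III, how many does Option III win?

4

Option III against each rival (11 council members):
Option III vs Option IV: Option III wins 8–3.
Option III vs Plan E: Option III, 8–3.
Option III vs Measure 4: 2+3+3 = 8 for Option III, 3 for Measure 4 — Option III by 8–3.
Option III vs Plan B: 2+3+3 = 8 for Option III, 3 for Plan B — Option III by 8–3.
Option III beats Option IV, Plan E, Measure 4, Plan B — 4 pairwise wins.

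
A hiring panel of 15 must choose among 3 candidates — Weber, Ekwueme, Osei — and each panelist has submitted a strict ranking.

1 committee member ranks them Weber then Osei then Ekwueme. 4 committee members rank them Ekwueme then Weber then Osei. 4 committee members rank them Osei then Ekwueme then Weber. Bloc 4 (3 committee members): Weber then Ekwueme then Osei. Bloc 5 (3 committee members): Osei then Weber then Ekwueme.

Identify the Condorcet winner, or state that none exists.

none

Head-to-head results (15 committee members):
Weber vs Ekwueme: Ekwueme wins 8–7.
Weber vs Osei: Weber wins 8–7.
Ekwueme–Osei: Osei 8–7.
Every candidate loses at least once (Weber loses to Ekwueme; Ekwueme loses to Osei; Osei loses to Weber). The majority relation contains the cycle Weber > Osei > Ekwueme > Weber, so there is no Condorcet winner.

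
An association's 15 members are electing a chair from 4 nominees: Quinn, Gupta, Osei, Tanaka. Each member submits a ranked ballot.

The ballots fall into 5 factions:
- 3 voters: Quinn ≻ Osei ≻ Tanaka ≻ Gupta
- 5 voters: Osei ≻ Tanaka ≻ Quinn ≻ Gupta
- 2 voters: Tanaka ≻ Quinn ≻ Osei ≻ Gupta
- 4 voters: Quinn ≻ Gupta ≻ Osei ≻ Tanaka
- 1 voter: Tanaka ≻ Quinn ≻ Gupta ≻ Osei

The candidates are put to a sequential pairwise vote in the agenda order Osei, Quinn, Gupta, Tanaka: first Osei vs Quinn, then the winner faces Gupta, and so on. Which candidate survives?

Tanaka

Round 1: Osei vs Quinn — 5–10, Quinn advances.
Round 2: Quinn vs Gupta — 15–0, Quinn advances.
Round 3: Quinn vs Tanaka — 7–8, Tanaka advances.
Tanaka survives the agenda.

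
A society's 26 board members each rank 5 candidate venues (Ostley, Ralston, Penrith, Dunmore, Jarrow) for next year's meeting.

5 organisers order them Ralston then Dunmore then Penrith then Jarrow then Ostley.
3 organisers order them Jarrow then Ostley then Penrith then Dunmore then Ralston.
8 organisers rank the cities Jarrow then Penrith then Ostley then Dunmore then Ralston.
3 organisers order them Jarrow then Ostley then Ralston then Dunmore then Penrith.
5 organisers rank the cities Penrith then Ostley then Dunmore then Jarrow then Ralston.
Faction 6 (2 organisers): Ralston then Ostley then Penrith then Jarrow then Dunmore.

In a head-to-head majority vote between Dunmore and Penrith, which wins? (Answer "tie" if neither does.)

Penrith

Ballots ranking Dunmore above Penrith: 5 + 3 = 8.
Ballots ranking Penrith above Dunmore: 26 − 8 = 18.
Penrith wins the head-to-head 18–8.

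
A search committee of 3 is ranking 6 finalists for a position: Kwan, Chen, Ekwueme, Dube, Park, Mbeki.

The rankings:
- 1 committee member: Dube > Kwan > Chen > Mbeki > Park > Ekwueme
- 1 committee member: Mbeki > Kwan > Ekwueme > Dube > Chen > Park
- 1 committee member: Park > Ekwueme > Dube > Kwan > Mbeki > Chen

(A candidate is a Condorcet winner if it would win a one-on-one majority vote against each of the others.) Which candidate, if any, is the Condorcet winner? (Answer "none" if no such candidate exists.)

none

Pairwise majorities:
Kwan vs Chen: 3 to 0, Kwan.
Kwan vs Ekwueme: Kwan is ranked higher on 1+1 = 2 ballots, Ekwueme on 1. Kwan wins 2–1.
Kwan vs Dube: 1 for Kwan, 2 for Dube — Dube by 2–1.
Kwan vs Park: 1+1 = 2 for Kwan, 1 for Park — Kwan by 2–1.
Kwan vs Mbeki: Kwan is ranked higher on 1+1 = 2 ballots, Mbeki on 1. Kwan wins 2–1.
Chen vs Ekwueme: 1 to 2, Ekwueme.
Chen vs Dube: Chen is ranked higher on 0 ballots, Dube on 3. Dube wins 3–0.
Chen vs Park: 2 to 1, Chen.
Chen vs Mbeki: 1 for Chen, 2 for Mbeki — Mbeki by 2–1.
Ekwueme vs Dube: Ekwueme preferred on 1+1 = 2 ballots; Ekwueme wins 2–1.
Ekwueme vs Park: Ekwueme preferred on 1 ballot; Park wins 2–1.
Ekwueme vs Mbeki: Ekwueme preferred on 1 ballot; Mbeki wins 2–1.
Dube vs Park: Dube is ranked higher on 1+1 = 2 ballots, Park on 1. Dube wins 2–1.
Dube vs Mbeki: 1+1 = 2 for Dube, 1 for Mbeki — Dube by 2–1.
Park vs Mbeki: Park is ranked higher on 1 ballot, Mbeki on 2. Mbeki wins 2–1.
No candidate is unbeaten: Kwan loses to Dube; Chen loses to Kwan; Ekwueme loses to Kwan; Dube loses to Ekwueme; Park loses to Kwan; Mbeki loses to Kwan. In particular Kwan > Ekwueme > Dube > Kwan is a majority cycle — no Condorcet winner exists.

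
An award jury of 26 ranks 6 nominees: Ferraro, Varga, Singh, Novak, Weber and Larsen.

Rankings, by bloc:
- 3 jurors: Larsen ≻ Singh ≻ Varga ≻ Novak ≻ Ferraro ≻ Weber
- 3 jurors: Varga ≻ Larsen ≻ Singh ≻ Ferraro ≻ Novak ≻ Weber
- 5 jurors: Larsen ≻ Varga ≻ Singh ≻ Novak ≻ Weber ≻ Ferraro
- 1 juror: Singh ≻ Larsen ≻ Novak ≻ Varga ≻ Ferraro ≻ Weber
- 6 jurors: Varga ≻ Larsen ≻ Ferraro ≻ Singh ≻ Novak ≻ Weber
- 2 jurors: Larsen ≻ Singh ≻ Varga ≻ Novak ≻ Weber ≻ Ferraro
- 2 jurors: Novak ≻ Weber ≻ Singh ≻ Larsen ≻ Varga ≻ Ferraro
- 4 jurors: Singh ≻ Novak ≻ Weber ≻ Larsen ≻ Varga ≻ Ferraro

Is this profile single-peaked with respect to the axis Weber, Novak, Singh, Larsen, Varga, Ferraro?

yes

Axis positions: Weber=1, Novak=2, Singh=3, Larsen=4, Varga=5, Ferraro=6.
Bloc 1 (peak Larsen at position 4): ranking walks positions 4-3-5-2-6-1, expanding outward from the peak — single-peaked.
Bloc 2 (peak Varga at position 5): ranking walks positions 5-4-3-6-2-1, expanding outward from the peak — single-peaked.
Bloc 3 (peak Larsen at position 4): ranking walks positions 4-5-3-2-1-6, expanding outward from the peak — single-peaked.
Bloc 4 (peak Singh at position 3): ranking walks positions 3-4-2-5-6-1, expanding outward from the peak — single-peaked.
Bloc 5 (peak Varga at position 5): ranking walks positions 5-4-6-3-2-1, expanding outward from the peak — single-peaked.
Bloc 6 (peak Larsen at position 4): ranking walks positions 4-3-5-2-1-6, expanding outward from the peak — single-peaked.
Bloc 7 (peak Novak at position 2): ranking walks positions 2-1-3-4-5-6, expanding outward from the peak — single-peaked.
Bloc 8 (peak Singh at position 3): ranking walks positions 3-2-1-4-5-6, expanding outward from the peak — single-peaked.
Every ranking is single-peaked on this axis.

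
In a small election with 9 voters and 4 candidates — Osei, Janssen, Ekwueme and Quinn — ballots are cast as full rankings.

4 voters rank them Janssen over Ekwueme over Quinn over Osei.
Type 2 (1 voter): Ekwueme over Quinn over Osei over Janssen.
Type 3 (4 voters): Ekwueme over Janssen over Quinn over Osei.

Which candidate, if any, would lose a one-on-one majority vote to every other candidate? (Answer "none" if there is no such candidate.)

Head-to-head results (9 voters):
Osei–Janssen: Janssen 8–1.
Osei–Ekwueme: Ekwueme 9–0.
Osei vs Quinn: Quinn wins 9–0.
Janssen vs Ekwueme: Janssen is ranked higher on 4 ballots, Ekwueme on 5. Ekwueme wins 5–4.
Janssen vs Quinn: 4+4 = 8 for Janssen, 1 for Quinn — Janssen by 8–1.
Ekwueme–Quinn: Ekwueme 9–0.
Osei loses to every other candidate — it is the Condorcet loser.

Osei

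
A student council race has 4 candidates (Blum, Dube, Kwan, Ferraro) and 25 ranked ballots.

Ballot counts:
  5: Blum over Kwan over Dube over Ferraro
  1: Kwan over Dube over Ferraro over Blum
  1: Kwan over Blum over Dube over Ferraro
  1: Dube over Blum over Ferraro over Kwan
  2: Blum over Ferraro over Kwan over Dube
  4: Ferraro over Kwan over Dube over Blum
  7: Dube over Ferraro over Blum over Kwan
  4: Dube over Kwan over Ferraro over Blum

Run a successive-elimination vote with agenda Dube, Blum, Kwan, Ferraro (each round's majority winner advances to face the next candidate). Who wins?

Round 1: Dube vs Blum — 17–8, Dube advances.
Round 2: Dube vs Kwan — 12–13, Kwan advances.
Round 3: Kwan vs Ferraro — 11–14, Ferraro advances.
Ferraro survives the agenda.

Ferraro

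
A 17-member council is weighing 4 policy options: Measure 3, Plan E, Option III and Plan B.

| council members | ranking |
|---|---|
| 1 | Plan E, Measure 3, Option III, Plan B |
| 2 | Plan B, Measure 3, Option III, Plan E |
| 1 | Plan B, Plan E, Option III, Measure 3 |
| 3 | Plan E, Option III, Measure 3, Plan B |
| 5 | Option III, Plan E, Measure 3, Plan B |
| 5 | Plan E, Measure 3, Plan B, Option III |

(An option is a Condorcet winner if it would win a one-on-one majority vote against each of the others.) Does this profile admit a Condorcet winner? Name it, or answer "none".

Plan E

Head-to-head results (17 council members):
Measure 3 vs Plan E: Measure 3 is ranked higher on 2 ballots, Plan E on 15. Plan E wins 15–2.
Measure 3 vs Option III: Measure 3 preferred on 1+2+5 = 8 ballots; Option III wins 9–8.
Measure 3 vs Plan B: Measure 3 is ranked higher on 1+3+5+5 = 14 ballots, Plan B on 3. Measure 3 wins 14–3.
Plan E vs Option III: 10 to 7, Plan E.
Plan E vs Plan B: Plan E preferred on 1+3+5+5 = 14 ballots; Plan E wins 14–3.
Option III vs Plan B: Option III preferred on 1+3+5 = 9 ballots; Option III wins 9–8.
Only Plan E has no losses; Plan E is the Condorcet winner.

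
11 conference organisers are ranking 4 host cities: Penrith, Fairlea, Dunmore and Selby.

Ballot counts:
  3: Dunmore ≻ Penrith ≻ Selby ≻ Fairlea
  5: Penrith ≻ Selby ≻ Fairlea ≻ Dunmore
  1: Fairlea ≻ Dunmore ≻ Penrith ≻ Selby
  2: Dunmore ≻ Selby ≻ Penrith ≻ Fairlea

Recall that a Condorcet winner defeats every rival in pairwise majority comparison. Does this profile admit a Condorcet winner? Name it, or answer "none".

Pairwise majorities:
Penrith–Fairlea: Penrith 10–1.
Penrith–Dunmore: Dunmore 6–5.
Penrith–Selby: Penrith 9–2.
Fairlea vs Dunmore: Fairlea wins 6–5.
Fairlea vs Selby: Selby wins 10–1.
Dunmore vs Selby: Dunmore, 6–5.
Every city loses at least once (Penrith loses to Dunmore; Fairlea loses to Penrith; Dunmore loses to Fairlea; Selby loses to Penrith). The majority relation contains the cycle Penrith > Fairlea > Dunmore > Penrith, so there is no Condorcet winner.

none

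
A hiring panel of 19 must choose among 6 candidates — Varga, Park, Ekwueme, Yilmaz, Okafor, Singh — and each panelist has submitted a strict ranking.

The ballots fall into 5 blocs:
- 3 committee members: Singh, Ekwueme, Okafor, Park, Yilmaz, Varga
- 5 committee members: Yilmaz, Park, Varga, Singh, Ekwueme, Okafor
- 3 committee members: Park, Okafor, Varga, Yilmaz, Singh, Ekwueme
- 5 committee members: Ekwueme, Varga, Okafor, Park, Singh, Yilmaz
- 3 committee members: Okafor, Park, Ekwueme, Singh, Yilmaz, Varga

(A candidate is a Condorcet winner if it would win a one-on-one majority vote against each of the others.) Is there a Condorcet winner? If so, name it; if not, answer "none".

Pairwise majorities:
Varga vs Park: Park wins 14–5.
Varga vs Ekwueme: Varga preferred on 5+3 = 8 ballots; Ekwueme wins 11–8.
Varga vs Yilmaz: 3+5 = 8 for Varga, 11 for Yilmaz — Yilmaz by 11–8.
Varga vs Okafor: 5+5 = 10 for Varga, 9 for Okafor — Varga by 10–9.
Varga vs Singh: Varga preferred on 5+3+5 = 13 ballots; Varga wins 13–6.
Park vs Ekwueme: 11 to 8, Park.
Park vs Yilmaz: Park wins 14–5.
Park vs Okafor: Okafor wins 11–8.
Park vs Singh: 5+3+5+3 = 16 for Park, 3 for Singh — Park by 16–3.
Ekwueme vs Yilmaz: Ekwueme wins 11–8.
Ekwueme vs Okafor: Ekwueme is ranked higher on 3+5+5 = 13 ballots, Okafor on 6. Ekwueme wins 13–6.
Ekwueme vs Singh: Ekwueme is ranked higher on 5+3 = 8 ballots, Singh on 11. Singh wins 11–8.
Yilmaz–Okafor: Okafor 14–5.
Yilmaz vs Singh: 5+3 = 8 for Yilmaz, 11 for Singh — Singh by 11–8.
Okafor vs Singh: Okafor, 11–8.
Every candidate loses at least once (Varga loses to Park; Park loses to Okafor; Ekwueme loses to Park; Yilmaz loses to Park; Okafor loses to Varga; Singh loses to Varga). The majority relation contains the cycle Varga > Okafor > Park > Varga, so there is no Condorcet winner.

none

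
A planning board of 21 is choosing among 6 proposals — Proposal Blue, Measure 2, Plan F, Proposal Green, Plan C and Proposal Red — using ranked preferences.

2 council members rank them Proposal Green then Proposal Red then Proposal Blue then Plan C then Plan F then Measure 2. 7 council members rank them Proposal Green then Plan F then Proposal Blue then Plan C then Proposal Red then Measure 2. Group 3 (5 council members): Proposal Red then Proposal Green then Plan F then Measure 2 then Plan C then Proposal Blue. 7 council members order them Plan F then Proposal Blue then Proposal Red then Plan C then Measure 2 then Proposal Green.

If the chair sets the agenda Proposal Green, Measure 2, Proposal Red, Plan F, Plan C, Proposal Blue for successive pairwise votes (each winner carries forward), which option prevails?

Plan F

Round 1: Proposal Green vs Measure 2 — 14–7, Proposal Green advances.
Round 2: Proposal Green vs Proposal Red — 9–12, Proposal Red advances.
Round 3: Proposal Red vs Plan F — 7–14, Plan F advances.
Round 4: Plan F vs Plan C — 19–2, Plan F advances.
Round 5: Plan F vs Proposal Blue — 19–2, Plan F advances.
Plan F survives the agenda.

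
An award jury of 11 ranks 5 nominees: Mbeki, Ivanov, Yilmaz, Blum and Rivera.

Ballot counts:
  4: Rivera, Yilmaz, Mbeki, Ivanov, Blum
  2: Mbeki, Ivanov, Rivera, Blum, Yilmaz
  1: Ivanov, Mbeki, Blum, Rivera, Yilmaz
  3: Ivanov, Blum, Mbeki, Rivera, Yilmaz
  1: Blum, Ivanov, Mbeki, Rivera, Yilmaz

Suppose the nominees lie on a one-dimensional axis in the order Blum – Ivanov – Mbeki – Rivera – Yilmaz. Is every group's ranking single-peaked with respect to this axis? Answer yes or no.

Axis positions: Blum=1, Ivanov=2, Mbeki=3, Rivera=4, Yilmaz=5.
Group 1 (peak Rivera at position 4): ranking walks positions 4-5-3-2-1, expanding outward from the peak — single-peaked.
Group 2 (peak Mbeki at position 3): ranking walks positions 3-2-4-1-5, expanding outward from the peak — single-peaked.
Group 3 (peak Ivanov at position 2): ranking walks positions 2-3-1-4-5, expanding outward from the peak — single-peaked.
Group 4 (peak Ivanov at position 2): ranking walks positions 2-1-3-4-5, expanding outward from the peak — single-peaked.
Group 5 (peak Blum at position 1): ranking walks positions 1-2-3-4-5, expanding outward from the peak — single-peaked.
Every ranking is single-peaked on this axis.

yes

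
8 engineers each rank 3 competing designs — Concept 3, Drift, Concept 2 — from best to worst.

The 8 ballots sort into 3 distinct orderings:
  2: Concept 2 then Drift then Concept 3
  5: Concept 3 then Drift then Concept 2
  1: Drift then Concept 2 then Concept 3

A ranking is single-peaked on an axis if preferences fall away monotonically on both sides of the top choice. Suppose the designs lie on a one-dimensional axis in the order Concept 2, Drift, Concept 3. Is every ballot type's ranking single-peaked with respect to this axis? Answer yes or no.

yes

Axis positions: Concept 2=1, Drift=2, Concept 3=3.
Ballot type 1 (peak Concept 2 at position 1): ranking walks positions 1-2-3, expanding outward from the peak — single-peaked.
Ballot type 2 (peak Concept 3 at position 3): ranking walks positions 3-2-1, expanding outward from the peak — single-peaked.
Ballot type 3 (peak Drift at position 2): ranking walks positions 2-1-3, expanding outward from the peak — single-peaked.
Every ranking is single-peaked on this axis.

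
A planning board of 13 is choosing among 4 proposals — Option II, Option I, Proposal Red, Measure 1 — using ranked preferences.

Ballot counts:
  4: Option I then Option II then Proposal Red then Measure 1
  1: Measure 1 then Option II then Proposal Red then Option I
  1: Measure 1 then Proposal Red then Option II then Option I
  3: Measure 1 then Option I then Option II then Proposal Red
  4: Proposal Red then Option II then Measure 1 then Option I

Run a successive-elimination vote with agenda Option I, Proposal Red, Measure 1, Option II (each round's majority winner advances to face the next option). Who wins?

Round 1: Option I vs Proposal Red — 7–6, Option I advances.
Round 2: Option I vs Measure 1 — 4–9, Measure 1 advances.
Round 3: Measure 1 vs Option II — 5–8, Option II advances.
The agenda winner is Option II.

Option II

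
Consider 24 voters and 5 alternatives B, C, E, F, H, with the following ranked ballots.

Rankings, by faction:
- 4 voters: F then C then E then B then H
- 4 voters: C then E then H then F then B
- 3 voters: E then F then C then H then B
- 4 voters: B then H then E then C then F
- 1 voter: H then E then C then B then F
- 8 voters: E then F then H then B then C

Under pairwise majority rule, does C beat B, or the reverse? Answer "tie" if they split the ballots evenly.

Ballots ranking C above B: 4 + 4 + 3 + 1 = 12.
Ballots ranking B above C: 24 − 12 = 12.
12–12: the pair ties.

tie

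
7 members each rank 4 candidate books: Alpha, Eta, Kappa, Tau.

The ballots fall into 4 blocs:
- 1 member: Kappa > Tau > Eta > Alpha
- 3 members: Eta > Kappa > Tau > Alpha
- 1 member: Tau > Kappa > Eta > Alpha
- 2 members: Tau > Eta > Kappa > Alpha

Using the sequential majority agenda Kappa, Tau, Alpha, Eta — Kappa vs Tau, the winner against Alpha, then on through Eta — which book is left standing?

Round 1: Kappa vs Tau — 4–3, Kappa advances.
Round 2: Kappa vs Alpha — 7–0, Kappa advances.
Round 3: Kappa vs Eta — 2–5, Eta advances.
Eta survives the agenda.

Eta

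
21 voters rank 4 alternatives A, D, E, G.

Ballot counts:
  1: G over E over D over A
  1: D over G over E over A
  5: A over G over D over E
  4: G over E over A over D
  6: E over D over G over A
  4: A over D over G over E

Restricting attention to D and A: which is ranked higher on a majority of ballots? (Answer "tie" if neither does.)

Ballots ranking D above A: 1 + 1 + 6 = 8.
Ballots ranking A above D: 21 − 8 = 13.
A wins the head-to-head 13–8.

A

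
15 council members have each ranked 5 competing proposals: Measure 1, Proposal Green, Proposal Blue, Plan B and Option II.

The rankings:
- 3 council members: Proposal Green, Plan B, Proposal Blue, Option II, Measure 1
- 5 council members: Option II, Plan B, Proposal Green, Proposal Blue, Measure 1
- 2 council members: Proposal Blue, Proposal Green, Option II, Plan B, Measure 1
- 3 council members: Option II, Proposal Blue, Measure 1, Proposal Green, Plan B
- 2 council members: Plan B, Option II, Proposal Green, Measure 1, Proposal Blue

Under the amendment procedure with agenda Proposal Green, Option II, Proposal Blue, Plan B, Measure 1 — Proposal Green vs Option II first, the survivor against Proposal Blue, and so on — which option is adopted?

Option II

Round 1: Proposal Green vs Option II — 5–10, Option II advances.
Round 2: Option II vs Proposal Blue — 10–5, Option II advances.
Round 3: Option II vs Plan B — 10–5, Option II advances.
Round 4: Option II vs Measure 1 — 15–0, Option II advances.
The agenda winner is Option II.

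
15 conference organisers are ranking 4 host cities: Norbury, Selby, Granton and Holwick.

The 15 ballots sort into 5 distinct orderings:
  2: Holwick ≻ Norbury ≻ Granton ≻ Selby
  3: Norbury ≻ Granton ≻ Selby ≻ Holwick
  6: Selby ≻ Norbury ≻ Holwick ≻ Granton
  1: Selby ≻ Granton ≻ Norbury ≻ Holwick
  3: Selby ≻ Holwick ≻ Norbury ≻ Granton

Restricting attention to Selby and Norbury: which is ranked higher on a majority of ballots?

Selby

Ballots ranking Selby above Norbury: 6 + 1 + 3 = 10.
Ballots ranking Norbury above Selby: 15 − 10 = 5.
Selby wins the head-to-head 10–5.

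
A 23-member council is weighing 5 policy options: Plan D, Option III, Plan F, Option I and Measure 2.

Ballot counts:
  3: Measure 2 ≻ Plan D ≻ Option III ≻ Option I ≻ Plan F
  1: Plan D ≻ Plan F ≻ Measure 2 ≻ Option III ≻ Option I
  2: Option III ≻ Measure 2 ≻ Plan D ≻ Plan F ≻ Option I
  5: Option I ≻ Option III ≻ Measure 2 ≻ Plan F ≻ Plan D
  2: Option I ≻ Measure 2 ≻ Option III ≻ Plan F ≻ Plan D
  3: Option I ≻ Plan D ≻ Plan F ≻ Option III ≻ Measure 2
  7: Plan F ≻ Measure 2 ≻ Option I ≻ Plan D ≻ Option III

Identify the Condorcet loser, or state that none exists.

Head-to-head results (23 council members):
Plan D vs Option III: Plan D preferred on 3+1+3+7 = 14 ballots; Plan D wins 14–9.
Plan D vs Plan F: 9 to 14, Plan F.
Plan D vs Option I: Option I wins 17–6.
Plan D vs Measure 2: Measure 2 wins 19–4.
Option III vs Plan F: 3+2+5+2 = 12 for Option III, 11 for Plan F — Option III by 12–11.
Option III vs Option I: Option I, 17–6.
Option III vs Measure 2: Measure 2 wins 13–10.
Plan F vs Option I: Option I, 13–10.
Plan F–Measure 2: Measure 2 12–11.
Option I–Measure 2: Measure 2 13–10.
Every option wins at least one matchup (Plan D beats Option III; Option III beats Plan F; Plan F beats Plan D; Option I beats Plan D; Measure 2 beats Plan D), so there is no Condorcet loser.

none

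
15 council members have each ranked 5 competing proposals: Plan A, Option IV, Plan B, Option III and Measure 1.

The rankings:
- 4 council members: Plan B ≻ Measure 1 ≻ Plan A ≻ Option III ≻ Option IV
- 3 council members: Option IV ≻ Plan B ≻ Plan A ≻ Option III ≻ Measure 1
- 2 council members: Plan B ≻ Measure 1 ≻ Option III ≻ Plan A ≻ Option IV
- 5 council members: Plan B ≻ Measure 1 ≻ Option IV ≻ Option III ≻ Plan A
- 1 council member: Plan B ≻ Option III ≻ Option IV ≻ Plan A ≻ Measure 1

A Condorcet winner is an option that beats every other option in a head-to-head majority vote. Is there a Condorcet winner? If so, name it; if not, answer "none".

Head-to-head results (15 council members):
Plan A vs Option IV: Option IV, 9–6.
Plan A vs Plan B: 0 to 15, Plan B.
Plan A vs Option III: 7 to 8, Option III.
Plan A vs Measure 1: 3+1 = 4 for Plan A, 11 for Measure 1 — Measure 1 by 11–4.
Option IV vs Plan B: Option IV preferred on 3 ballots; Plan B wins 12–3.
Option IV vs Option III: 8 to 7, Option IV.
Option IV vs Measure 1: Measure 1 wins 11–4.
Plan B–Option III: Plan B 15–0.
Plan B vs Measure 1: Plan B is ranked higher on 4+3+2+5+1 = 15 ballots, Measure 1 on 0. Plan B wins 15–0.
Option III vs Measure 1: Measure 1, 11–4.
Plan B wins every pairwise contest, so Plan B is the Condorcet winner.

Plan B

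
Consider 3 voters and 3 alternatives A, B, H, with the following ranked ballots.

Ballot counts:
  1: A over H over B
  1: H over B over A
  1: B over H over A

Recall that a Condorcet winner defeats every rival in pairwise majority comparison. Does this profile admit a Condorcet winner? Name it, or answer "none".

H

Check each pair by majority over 3 ballots:
A vs B: 1 for A, 2 for B — B by 2–1.
A vs H: A preferred on 1 ballot; H wins 2–1.
B vs H: B preferred on 1 ballot; H wins 2–1.
H wins every pairwise contest, so H is the Condorcet winner.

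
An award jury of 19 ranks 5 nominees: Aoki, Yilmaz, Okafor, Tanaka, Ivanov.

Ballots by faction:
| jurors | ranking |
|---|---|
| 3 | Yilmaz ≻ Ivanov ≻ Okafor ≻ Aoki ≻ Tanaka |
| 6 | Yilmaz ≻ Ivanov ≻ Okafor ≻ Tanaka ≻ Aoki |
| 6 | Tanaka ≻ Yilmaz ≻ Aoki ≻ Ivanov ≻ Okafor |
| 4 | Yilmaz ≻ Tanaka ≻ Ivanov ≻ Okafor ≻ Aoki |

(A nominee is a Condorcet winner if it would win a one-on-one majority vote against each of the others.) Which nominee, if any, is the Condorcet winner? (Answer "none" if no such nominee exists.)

Yilmaz

Pairwise majorities:
Aoki–Yilmaz: Yilmaz 19–0.
Aoki vs Okafor: Okafor, 13–6.
Aoki vs Tanaka: Tanaka, 16–3.
Aoki vs Ivanov: Ivanov wins 13–6.
Yilmaz vs Okafor: Yilmaz wins 19–0.
Yilmaz–Tanaka: Yilmaz 13–6.
Yilmaz vs Ivanov: Yilmaz wins 19–0.
Okafor vs Tanaka: Tanaka, 10–9.
Okafor vs Ivanov: Ivanov wins 19–0.
Tanaka–Ivanov: Tanaka 10–9.
Yilmaz beats each of Aoki, Okafor, Tanaka, Ivanov — Yilmaz is the Condorcet winner.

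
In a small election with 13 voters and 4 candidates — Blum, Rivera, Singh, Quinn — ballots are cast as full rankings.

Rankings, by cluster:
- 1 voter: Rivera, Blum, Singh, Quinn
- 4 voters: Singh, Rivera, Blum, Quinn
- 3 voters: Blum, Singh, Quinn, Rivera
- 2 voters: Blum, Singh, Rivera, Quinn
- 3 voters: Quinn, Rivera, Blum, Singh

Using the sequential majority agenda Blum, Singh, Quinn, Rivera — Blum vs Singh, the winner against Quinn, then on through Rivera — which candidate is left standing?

Rivera

Round 1: Blum vs Singh — 9–4, Blum advances.
Round 2: Blum vs Quinn — 10–3, Blum advances.
Round 3: Blum vs Rivera — 5–8, Rivera advances.
The agenda winner is Rivera.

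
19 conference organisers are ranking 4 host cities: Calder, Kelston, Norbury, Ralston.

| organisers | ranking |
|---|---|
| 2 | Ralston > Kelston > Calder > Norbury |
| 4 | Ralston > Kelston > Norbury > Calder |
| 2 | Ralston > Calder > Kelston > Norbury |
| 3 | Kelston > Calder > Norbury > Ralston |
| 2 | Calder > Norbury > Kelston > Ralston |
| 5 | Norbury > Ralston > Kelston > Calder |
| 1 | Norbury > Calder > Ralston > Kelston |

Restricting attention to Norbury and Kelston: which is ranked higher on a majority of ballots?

Kelston

Ballots ranking Norbury above Kelston: 2 + 5 + 1 = 8.
Ballots ranking Kelston above Norbury: 19 − 8 = 11.
Kelston wins the head-to-head 11–8.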